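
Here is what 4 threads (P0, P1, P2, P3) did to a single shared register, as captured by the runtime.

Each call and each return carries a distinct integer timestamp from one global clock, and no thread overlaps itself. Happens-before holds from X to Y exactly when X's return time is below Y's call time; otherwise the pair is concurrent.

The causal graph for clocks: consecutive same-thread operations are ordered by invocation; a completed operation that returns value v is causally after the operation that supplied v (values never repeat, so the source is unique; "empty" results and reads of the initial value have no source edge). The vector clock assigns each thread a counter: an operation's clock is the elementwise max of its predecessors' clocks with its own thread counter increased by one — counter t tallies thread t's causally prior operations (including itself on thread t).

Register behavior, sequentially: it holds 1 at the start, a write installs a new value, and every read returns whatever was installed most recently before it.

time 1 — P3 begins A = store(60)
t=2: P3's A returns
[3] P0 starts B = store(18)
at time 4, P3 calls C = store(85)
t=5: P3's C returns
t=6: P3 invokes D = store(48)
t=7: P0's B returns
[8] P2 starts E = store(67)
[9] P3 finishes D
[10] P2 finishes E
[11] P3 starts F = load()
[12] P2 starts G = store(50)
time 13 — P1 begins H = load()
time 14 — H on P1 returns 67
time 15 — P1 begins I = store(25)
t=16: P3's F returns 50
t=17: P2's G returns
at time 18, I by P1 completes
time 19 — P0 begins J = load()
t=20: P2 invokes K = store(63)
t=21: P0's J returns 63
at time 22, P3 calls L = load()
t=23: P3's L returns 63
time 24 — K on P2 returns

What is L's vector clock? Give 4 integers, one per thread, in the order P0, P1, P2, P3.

(0, 0, 3, 5)

A, invoked 1, has no incoming edges; only P3's bump applies → (0, 0, 0, 1)
E, invoked 8, has no incoming edges; only P2's bump applies → (0, 0, 1, 0)
B, invoked 3, has no incoming edges; only P0's bump applies → (1, 0, 0, 0)
C (invocation 4): componentwise max over VC(A)=(0, 0, 0, 1), +1 at P3, giving (0, 0, 0, 2)
G (invocation 12): componentwise max over VC(E)=(0, 0, 1, 0), +1 at P2, giving (0, 0, 2, 0)
H (invocation 13): componentwise max over VC(E)=(0, 0, 1, 0), +1 at P1, giving (0, 1, 1, 0)
D (invocation 6): componentwise max over VC(C)=(0, 0, 0, 2), +1 at P3, giving (0, 0, 0, 3)
K (invocation 20): componentwise max over VC(G)=(0, 0, 2, 0), +1 at P2, giving (0, 0, 3, 0)
I (invocation 15): componentwise max over VC(H)=(0, 1, 1, 0), +1 at P1, giving (0, 2, 1, 0)
J (invocation 19): componentwise max over VC(B)=(1, 0, 0, 0), VC(K)=(0, 0, 3, 0), +1 at P0, giving (2, 0, 3, 0)
F (invocation 11): componentwise max over VC(D)=(0, 0, 0, 3), VC(G)=(0, 0, 2, 0), +1 at P3, giving (0, 0, 2, 4)
L (invocation 22): componentwise max over VC(F)=(0, 0, 2, 4), VC(K)=(0, 0, 3, 0), +1 at P3, giving (0, 0, 3, 5)
target: VC(L) = (0, 0, 3, 5)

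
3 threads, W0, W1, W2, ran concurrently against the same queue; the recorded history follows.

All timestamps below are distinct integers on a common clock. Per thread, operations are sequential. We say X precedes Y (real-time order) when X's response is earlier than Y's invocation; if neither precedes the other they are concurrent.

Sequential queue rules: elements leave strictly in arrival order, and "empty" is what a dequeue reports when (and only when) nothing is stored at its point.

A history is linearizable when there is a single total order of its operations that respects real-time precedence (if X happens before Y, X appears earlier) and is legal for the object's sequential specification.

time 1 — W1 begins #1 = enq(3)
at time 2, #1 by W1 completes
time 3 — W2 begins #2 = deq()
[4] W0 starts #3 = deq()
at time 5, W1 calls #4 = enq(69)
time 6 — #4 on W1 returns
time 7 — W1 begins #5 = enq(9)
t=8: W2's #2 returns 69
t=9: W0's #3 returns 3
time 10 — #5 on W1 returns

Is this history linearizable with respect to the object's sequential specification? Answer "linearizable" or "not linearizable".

linearizable

a witness: #1, #3, #4, #2, #5
after step 1 (#1 enq(3)): queue <3>
after step 2 (#3 deq() → 3): queue <>
after step 3 (#4 enq(69)): queue <69>
after step 4 (#2 deq() → 69): queue <>
after step 5 (#5 enq(9)): queue <9>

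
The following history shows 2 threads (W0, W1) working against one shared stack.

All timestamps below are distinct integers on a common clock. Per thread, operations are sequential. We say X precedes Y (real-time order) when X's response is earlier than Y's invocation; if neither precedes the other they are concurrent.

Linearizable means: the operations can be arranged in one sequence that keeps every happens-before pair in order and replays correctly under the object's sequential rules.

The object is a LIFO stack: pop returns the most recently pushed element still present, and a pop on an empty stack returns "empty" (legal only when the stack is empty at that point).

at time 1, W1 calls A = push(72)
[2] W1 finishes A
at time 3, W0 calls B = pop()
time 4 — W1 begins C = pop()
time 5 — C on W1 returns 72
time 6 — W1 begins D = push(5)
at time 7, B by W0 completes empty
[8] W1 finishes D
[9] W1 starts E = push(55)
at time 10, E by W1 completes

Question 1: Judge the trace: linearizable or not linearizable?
linearizable

a witness: A, C, B, D, E
step 1: A push(72) — stack <72>
step 2: C pop() → 72 — stack <>
step 3: B pop() → empty — stack <>
step 4: D push(5) — stack <5>
step 5: E push(55) — stack <5,55>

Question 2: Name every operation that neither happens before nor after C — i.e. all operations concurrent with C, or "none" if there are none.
B

C spans [4,5]; an op avoiding the whole window 4..5 is ordered, any other is concurrent
A [1,2]: before
B [3,7]: concurrent
D [6,8]: after
E [9,10]: after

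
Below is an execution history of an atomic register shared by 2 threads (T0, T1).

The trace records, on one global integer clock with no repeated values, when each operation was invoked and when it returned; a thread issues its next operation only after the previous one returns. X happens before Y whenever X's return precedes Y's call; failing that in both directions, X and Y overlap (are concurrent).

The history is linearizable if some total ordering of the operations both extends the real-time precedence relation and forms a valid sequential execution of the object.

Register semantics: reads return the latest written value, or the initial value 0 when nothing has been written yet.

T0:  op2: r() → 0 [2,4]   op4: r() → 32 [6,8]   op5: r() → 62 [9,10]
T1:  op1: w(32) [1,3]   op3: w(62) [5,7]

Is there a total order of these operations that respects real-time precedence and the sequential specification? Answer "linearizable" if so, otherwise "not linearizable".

linearizable

a witness: op2, op1, op4, op3, op5
after step 1 (op2 r() → 0): value 0
after step 2 (op1 w(32)): value 32
after step 3 (op4 r() → 32): value 32
after step 4 (op3 w(62)): value 62
after step 5 (op5 r() → 62): value 62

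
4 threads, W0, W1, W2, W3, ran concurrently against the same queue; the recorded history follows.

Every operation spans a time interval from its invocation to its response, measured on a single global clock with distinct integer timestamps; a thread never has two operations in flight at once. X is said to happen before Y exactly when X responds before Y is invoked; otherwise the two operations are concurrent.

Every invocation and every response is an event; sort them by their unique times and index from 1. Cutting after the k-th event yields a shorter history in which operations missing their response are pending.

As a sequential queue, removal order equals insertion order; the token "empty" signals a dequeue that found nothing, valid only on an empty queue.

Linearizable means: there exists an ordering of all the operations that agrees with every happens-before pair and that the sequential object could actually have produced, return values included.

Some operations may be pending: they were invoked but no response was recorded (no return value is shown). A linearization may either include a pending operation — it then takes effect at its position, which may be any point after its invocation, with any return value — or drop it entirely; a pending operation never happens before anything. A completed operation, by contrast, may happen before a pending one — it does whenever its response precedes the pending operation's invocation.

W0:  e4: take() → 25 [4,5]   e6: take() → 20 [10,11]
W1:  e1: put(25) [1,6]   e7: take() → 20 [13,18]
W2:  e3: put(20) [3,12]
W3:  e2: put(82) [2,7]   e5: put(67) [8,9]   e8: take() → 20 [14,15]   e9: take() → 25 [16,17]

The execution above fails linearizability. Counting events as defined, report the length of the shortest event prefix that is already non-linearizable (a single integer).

events 1..14 are linearizable, e.g. via e1, e3, e2, e4, e5, e6:
step 1: e1 put(25) — queue <25>
step 2: e3 put(20) — queue <25,20>
step 3: e2 put(82) — queue <25,20,82>
step 4: e4 take() → 25 — queue <20,82>
step 5: e5 put(67) — queue <20,82,67>
step 6: e6 take() → 20 — queue <82,67>
at event 15 (e8's time-15 response) nothing linearizes any more
include/drop combinations of the 1 pending operation (e7) were all tried; none helps
take e1, e2, e3, e4, e5, e6, e8 (pending dropped): step 6 already fails, because e6 take() → 20 cannot occur there
take e1, e2, e4, e3, e5, e6, e8 (pending dropped): step 6 already fails, because e6 take() → 20 cannot occur there

15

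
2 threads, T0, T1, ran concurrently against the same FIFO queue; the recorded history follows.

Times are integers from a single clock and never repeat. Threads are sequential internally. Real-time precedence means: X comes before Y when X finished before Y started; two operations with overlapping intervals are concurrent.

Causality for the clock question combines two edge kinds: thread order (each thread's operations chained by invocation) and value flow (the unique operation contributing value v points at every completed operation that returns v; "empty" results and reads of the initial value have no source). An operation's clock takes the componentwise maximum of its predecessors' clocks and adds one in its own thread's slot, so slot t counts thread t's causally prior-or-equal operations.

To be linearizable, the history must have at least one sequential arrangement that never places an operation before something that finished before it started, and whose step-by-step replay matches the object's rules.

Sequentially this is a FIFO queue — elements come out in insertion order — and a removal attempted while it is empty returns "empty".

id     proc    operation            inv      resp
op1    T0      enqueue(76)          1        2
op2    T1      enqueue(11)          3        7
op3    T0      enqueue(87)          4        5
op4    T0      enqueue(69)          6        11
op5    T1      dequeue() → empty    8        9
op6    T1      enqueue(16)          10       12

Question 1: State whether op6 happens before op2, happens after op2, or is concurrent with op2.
after

op6 spans [10,12], op2 spans [3,7]
resp(op2)=7 < inv(op6)=10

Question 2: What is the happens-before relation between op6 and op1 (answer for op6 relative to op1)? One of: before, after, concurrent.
after

op6 spans [10,12], op1 spans [1,2]
resp(op1)=2 < inv(op6)=10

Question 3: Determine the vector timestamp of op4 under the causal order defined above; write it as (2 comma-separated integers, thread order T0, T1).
(3, 0)

invoked at 3, op2 has no predecessors; its own T1 bump gives (0, 1)
invoked at 1, op1 has no predecessors; its own T0 bump gives (1, 0)
op5, invoked 8, takes VC(op2)=(0, 1) under max, adds 1 for T1 → (0, 2)
op3, invoked 4, takes VC(op1)=(1, 0) under max, adds 1 for T0 → (2, 0)
op6, invoked 10, takes VC(op5)=(0, 2) under max, adds 1 for T1 → (0, 3)
op4, invoked 6, takes VC(op3)=(2, 0) under max, adds 1 for T0 → (3, 0)
target: VC(op4) = (3, 0)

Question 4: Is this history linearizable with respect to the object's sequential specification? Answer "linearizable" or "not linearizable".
not linearizable

cut after 8 events: linearizable; cut after 9 events (op5 responds, time 9): not linearizable
real-time-consistent orders of the 4 completed operations: 2 — all fail the FIFO queue replay
completion choices over the 1 pending operation (op4) were checked; none helps
take op1, op2, op3, op5 (pending dropped): step 4 already fails, because op5 dequeue() → empty cannot occur there
take op1, op3, op2, op5 (pending dropped): step 4 already fails, because op5 dequeue() → empty cannot occur there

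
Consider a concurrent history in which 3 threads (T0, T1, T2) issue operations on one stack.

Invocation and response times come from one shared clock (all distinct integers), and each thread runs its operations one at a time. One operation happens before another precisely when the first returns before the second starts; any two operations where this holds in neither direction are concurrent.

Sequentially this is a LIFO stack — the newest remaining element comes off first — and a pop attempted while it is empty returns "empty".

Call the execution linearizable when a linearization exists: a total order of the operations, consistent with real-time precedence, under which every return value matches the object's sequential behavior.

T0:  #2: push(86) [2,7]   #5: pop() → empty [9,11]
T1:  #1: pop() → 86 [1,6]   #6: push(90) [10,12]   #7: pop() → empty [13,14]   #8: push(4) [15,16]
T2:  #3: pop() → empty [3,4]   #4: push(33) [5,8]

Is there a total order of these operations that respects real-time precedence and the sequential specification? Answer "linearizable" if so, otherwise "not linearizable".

not linearizable

prefix check: 1..10 passes, 1..11 fails once #5's time-11 response joins
the 5 completed operations admit 12 real-time orders; each fails the stack replay
no escape via the 1 pending operation (#6): every completion choice fails
e.g. #1, #2, #3, #4, #5 (pending dropped): illegal at step 1, since #1 pop() → 86 cannot apply there
e.g. #1, #3, #2, #4, #5 (pending dropped): illegal at step 1, since #1 pop() → 86 cannot apply there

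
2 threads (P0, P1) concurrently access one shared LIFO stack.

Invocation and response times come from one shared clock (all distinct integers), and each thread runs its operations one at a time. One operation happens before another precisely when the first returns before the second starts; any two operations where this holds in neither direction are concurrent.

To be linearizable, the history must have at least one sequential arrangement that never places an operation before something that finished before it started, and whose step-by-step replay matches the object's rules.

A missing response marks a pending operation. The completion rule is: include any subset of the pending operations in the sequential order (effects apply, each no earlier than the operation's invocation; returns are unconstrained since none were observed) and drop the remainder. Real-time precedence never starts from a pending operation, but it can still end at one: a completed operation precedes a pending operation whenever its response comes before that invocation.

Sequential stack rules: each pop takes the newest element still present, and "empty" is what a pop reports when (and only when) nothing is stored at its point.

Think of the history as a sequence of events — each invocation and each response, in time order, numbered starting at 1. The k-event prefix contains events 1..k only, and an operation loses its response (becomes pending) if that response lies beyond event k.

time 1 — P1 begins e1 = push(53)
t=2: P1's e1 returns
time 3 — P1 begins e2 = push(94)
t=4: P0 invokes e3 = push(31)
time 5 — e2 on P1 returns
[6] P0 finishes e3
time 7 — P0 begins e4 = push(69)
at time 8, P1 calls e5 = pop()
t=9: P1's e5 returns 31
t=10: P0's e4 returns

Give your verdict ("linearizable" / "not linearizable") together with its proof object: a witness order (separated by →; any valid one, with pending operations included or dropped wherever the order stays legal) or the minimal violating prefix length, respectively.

linearizable — witness: e1 → e2 → e3 → e5 → e4

step 1: e1 push(53) — stack <53>
step 2: e2 push(94) — stack <53,94>
step 3: e3 push(31) — stack <53,94,31>
step 4: e5 pop() → 31 — stack <53,94>
step 5: e4 push(69) — stack <53,94,69>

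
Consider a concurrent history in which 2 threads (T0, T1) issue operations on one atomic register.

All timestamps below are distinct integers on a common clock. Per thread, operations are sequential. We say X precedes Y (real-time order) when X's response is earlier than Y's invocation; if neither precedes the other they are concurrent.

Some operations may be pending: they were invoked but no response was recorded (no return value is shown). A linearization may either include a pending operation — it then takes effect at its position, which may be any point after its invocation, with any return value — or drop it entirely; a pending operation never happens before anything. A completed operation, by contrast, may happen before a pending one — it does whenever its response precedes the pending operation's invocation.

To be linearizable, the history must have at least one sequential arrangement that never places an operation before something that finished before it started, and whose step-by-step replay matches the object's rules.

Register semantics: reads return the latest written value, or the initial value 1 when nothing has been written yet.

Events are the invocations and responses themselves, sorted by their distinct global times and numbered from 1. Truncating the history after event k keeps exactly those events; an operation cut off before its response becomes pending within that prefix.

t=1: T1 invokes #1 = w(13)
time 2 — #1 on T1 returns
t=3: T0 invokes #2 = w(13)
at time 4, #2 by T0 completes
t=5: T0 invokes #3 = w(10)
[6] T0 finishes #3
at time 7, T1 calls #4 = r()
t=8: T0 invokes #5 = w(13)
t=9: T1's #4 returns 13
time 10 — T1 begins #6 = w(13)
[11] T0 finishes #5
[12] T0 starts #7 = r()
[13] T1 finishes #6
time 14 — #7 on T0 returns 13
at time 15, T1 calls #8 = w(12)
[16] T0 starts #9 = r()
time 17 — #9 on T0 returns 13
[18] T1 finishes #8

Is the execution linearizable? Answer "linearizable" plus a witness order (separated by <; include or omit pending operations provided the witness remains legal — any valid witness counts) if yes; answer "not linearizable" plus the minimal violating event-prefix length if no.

1. #1 w(13), leaving value 13
2. #2 w(13), leaving value 13
3. #3 w(10), leaving value 10
4. #5 w(13), leaving value 13
5. #4 r() → 13, leaving value 13
6. #6 w(13), leaving value 13
7. #7 r() → 13, leaving value 13
8. #9 r() → 13, leaving value 13
9. #8 w(12), leaving value 12

linearizable — witness: #1 < #2 < #3 < #5 < #4 < #6 < #7 < #9 < #8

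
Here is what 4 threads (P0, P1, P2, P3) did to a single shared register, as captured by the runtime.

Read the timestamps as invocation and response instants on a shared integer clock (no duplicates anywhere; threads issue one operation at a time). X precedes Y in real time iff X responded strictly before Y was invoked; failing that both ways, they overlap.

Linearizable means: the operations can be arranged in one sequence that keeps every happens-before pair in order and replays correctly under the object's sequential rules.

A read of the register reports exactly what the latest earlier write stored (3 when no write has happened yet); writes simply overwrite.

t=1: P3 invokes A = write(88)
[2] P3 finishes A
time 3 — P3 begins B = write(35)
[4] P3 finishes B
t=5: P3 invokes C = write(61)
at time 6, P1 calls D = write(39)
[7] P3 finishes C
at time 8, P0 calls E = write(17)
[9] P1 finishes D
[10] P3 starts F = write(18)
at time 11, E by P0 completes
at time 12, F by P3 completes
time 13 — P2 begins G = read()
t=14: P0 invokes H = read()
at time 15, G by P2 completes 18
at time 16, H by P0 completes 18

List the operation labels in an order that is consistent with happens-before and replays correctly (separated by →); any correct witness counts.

after step 1 (A write(88)): value 88
after step 2 (B write(35)): value 35
after step 3 (C write(61)): value 61
after step 4 (D write(39)): value 39
after step 5 (E write(17)): value 17
after step 6 (F write(18)): value 18
after step 7 (G read() → 18): value 18
after step 8 (H read() → 18): value 18

A → B → C → D → E → F → G → H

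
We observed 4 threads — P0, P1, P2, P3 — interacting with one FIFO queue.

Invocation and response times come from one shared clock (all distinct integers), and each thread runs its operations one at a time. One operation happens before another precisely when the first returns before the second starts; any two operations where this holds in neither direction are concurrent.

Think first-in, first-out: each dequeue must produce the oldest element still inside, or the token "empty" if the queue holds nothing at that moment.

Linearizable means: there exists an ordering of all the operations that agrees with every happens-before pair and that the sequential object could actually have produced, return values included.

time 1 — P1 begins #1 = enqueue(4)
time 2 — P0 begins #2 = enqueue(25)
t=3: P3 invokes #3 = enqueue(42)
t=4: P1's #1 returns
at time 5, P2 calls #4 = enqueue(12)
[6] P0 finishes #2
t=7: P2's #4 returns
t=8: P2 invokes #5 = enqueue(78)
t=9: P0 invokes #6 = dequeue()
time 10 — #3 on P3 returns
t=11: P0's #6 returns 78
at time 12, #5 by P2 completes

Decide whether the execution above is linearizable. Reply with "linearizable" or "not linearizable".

already the first 11 events (up to #6's response at time 11) admit no linearization; the first 10 still do
15 orders of the 5 completed FIFO queue ops respect real time; none is legal
no completion choice of the 1 pending operation (#5) rescues it — every subset was tried
for example #1, #2, #3, #4, #6 (pending dropped) fails at step 5: #6 dequeue() → 78 is not legal there
for example #1, #2, #4, #3, #6 (pending dropped) fails at step 5: #6 dequeue() → 78 is not legal there

not linearizable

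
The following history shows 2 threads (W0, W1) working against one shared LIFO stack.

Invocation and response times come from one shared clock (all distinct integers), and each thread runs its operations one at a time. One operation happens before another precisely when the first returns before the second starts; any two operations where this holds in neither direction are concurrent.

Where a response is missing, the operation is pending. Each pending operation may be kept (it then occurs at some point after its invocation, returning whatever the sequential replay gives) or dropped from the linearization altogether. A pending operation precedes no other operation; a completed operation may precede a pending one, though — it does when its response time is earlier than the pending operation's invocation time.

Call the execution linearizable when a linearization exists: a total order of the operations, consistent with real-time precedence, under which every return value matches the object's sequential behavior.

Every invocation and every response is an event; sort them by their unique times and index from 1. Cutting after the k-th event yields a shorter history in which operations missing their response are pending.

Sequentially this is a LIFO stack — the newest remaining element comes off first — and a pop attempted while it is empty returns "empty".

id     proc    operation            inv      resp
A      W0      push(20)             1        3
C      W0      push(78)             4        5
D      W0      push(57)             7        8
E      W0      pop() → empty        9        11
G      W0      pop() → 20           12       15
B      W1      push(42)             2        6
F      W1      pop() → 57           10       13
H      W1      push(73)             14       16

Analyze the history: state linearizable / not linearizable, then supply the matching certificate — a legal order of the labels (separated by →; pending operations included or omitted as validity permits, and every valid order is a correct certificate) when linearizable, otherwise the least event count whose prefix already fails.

not linearizable — minimal violating prefix: 11 events

cut after 10 events: linearizable; cut after 11 events (E responds, time 11): not linearizable
the 5 completed operations admit 3 real-time orders; each fails the LIFO stack replay
include/drop combinations of the 1 pending operation (F) were all tried; none helps
for example A, B, C, D, E (pending dropped) fails at step 5: E pop() → empty is not legal there
for example A, C, B, D, E (pending dropped) fails at step 5: E pop() → empty is not legal there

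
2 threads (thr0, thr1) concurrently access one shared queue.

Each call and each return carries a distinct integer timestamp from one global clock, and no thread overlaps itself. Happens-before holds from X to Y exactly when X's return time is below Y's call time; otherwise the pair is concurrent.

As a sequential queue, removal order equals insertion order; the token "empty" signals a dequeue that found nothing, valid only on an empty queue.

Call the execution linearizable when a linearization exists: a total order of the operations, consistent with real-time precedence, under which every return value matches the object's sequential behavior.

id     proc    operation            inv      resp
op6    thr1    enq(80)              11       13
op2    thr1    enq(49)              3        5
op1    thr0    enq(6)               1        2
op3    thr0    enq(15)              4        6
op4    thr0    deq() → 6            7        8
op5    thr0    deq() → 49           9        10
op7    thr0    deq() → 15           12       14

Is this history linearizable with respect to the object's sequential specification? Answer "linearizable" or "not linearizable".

a witness: op1, op2, op3, op4, op5, op6, op7
after step 1 (op1 enq(6)): queue <6>
after step 2 (op2 enq(49)): queue <6,49>
after step 3 (op3 enq(15)): queue <6,49,15>
after step 4 (op4 deq() → 6): queue <49,15>
after step 5 (op5 deq() → 49): queue <15>
after step 6 (op6 enq(80)): queue <15,80>
after step 7 (op7 deq() → 15): queue <80>

linearizable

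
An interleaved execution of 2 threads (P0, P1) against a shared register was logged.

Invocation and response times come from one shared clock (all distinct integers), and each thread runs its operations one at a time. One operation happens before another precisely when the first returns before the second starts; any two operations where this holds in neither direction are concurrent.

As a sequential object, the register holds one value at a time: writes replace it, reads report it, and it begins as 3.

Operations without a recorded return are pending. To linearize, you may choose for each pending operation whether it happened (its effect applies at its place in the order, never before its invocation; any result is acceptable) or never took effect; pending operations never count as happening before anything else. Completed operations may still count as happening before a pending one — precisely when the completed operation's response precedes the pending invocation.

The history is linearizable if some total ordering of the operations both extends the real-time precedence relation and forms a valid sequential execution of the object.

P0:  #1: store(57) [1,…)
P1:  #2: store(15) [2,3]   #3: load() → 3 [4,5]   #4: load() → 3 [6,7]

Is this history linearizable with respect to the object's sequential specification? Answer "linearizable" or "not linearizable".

prefix check: 1..4 passes, 1..5 fails once #3's time-5 response joins
the sole real-time-consistent order of 2 completed operations fails the register replay
completion choices over the 1 pending operation (#1) were checked; none helps
sample order #2, #3 (pending dropped) stalls at step 2 — #3 load() → 3 has no legal effect

not linearizable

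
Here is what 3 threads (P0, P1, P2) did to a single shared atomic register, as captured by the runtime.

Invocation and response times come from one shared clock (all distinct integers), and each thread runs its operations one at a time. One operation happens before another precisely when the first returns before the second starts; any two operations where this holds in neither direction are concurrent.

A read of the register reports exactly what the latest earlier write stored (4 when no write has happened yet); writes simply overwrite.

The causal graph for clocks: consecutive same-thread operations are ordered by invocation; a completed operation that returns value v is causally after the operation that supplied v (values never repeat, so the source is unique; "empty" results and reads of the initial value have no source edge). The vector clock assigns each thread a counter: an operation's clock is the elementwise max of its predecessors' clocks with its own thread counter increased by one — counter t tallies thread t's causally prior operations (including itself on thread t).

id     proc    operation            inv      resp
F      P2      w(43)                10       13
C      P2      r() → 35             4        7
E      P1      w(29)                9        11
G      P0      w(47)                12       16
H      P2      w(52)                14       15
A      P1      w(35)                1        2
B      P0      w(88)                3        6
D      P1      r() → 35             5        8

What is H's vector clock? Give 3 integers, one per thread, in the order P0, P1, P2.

(0, 1, 3)

A (invocation 1): nothing precedes it; P1's component alone gives (0, 1, 0)
B (invocation 3): nothing precedes it; P0's component alone gives (1, 0, 0)
C, invoked 4, takes VC(A)=(0, 1, 0) under max, adds 1 for P2 → (0, 1, 1)
D, invoked 5, takes VC(A)=(0, 1, 0) under max, adds 1 for P1 → (0, 2, 0)
G, invoked 12, takes VC(B)=(1, 0, 0) under max, adds 1 for P0 → (2, 0, 0)
F, invoked 10, takes VC(C)=(0, 1, 1) under max, adds 1 for P2 → (0, 1, 2)
E, invoked 9, takes VC(D)=(0, 2, 0) under max, adds 1 for P1 → (0, 3, 0)
H, invoked 14, takes VC(F)=(0, 1, 2) under max, adds 1 for P2 → (0, 1, 3)
target: VC(H) = (0, 1, 3)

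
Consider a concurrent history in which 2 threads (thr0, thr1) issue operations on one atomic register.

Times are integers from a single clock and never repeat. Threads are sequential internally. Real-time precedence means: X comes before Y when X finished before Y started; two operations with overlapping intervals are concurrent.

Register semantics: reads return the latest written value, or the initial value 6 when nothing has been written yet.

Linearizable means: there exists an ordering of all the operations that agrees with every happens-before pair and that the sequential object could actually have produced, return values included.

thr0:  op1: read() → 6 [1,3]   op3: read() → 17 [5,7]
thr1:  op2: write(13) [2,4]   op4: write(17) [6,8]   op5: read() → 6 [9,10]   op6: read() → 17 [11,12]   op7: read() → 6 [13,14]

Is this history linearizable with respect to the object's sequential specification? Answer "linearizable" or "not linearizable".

not linearizable

cut after 9 events: linearizable; cut after 10 events (op5 responds, time 10): not linearizable
the 5 completed operations admit 4 real-time orders; each fails the atomic register replay
for example op1, op2, op3, op4, op5 fails at step 3: op3 read() → 17 is not legal there
for example op1, op2, op4, op3, op5 fails at step 5: op5 read() → 6 is not legal there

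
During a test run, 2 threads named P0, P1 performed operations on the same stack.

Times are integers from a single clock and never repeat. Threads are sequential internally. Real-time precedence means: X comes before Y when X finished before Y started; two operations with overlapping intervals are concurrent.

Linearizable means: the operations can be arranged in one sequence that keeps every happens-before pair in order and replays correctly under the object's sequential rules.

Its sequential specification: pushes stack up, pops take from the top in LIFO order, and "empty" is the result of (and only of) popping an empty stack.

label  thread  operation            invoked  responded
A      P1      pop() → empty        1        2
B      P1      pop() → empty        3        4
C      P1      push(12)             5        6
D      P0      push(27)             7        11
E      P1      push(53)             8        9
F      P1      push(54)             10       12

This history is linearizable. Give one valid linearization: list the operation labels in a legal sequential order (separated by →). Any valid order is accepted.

A → B → C → D → E → F

1. A pop() → empty, leaving stack <>
2. B pop() → empty, leaving stack <>
3. C push(12), leaving stack <12>
4. D push(27), leaving stack <12,27>
5. E push(53), leaving stack <12,27,53>
6. F push(54), leaving stack <12,27,53,54>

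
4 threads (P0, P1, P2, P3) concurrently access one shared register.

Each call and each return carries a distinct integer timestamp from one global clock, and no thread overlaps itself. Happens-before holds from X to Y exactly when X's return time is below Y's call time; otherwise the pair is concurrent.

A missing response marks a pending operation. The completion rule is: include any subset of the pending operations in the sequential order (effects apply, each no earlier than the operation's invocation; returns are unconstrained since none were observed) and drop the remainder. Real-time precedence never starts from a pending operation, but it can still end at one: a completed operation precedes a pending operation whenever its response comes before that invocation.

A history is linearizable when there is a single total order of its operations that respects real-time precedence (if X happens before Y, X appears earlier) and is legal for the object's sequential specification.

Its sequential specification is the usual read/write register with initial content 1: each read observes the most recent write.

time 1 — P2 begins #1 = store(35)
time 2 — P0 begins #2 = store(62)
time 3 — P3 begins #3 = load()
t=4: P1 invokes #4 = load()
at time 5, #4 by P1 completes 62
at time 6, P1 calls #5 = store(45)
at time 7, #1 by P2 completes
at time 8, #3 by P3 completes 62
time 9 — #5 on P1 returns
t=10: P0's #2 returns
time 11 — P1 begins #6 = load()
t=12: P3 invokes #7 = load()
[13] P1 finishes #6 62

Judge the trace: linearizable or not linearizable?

not linearizable

already the first 13 events (up to #6's response at time 13) admit no linearization; the first 12 still do
6 completed operations, 60 real-time-consistent orders — every register replay fails
no completion choice of the 1 pending operation (#7) rescues it — every subset was tried
take #1, #2, #3, #4, #5, #6 (pending dropped): step 6 already fails, because #6 load() → 62 cannot occur there
take #1, #2, #4, #3, #5, #6 (pending dropped): step 6 already fails, because #6 load() → 62 cannot occur there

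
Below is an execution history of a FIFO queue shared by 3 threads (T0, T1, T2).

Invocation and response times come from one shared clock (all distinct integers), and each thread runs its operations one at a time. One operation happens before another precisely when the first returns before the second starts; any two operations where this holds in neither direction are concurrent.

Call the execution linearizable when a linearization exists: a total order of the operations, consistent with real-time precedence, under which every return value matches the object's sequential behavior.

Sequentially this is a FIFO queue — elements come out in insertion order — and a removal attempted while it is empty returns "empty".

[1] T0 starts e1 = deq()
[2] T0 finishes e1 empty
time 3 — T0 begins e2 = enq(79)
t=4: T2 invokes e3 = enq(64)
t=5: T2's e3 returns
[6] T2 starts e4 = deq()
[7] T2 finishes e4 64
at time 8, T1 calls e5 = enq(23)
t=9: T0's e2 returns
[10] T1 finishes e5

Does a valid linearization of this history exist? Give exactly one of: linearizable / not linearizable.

one valid linearization: e1, e3, e2, e4, e5
step 1: e1 deq() → empty — queue <>
step 2: e3 enq(64) — queue <64>
step 3: e2 enq(79) — queue <64,79>
step 4: e4 deq() → 64 — queue <79>
step 5: e5 enq(23) — queue <79,23>

linearizable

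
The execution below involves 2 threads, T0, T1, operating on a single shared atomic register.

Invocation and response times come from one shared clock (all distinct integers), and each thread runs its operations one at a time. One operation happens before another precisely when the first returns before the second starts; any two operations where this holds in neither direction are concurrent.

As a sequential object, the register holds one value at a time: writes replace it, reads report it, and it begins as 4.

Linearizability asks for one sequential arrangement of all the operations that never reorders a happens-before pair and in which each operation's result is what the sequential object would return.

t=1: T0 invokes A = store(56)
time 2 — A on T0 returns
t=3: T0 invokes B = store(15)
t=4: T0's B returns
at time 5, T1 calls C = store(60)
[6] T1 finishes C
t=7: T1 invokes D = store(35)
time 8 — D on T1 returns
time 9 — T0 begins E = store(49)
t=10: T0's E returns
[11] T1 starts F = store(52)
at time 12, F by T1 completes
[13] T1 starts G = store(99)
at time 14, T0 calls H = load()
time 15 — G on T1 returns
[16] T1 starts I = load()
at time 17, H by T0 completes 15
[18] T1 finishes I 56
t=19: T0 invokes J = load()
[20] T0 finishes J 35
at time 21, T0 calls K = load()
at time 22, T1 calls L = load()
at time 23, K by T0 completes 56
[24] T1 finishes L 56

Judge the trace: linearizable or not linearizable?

not linearizable

prefix check: 1..16 passes, 1..17 fails once H's time-17 response joins
real-time-consistent orders of the 8 completed operations: 2 — all fail the atomic register replay
completion choices over the 1 pending operation (I) were checked; none helps
e.g. A, B, C, D, E, F, G, H (pending dropped): illegal at step 8, since H load() → 15 cannot apply there
e.g. A, B, C, D, E, F, H, G (pending dropped): illegal at step 7, since H load() → 15 cannot apply there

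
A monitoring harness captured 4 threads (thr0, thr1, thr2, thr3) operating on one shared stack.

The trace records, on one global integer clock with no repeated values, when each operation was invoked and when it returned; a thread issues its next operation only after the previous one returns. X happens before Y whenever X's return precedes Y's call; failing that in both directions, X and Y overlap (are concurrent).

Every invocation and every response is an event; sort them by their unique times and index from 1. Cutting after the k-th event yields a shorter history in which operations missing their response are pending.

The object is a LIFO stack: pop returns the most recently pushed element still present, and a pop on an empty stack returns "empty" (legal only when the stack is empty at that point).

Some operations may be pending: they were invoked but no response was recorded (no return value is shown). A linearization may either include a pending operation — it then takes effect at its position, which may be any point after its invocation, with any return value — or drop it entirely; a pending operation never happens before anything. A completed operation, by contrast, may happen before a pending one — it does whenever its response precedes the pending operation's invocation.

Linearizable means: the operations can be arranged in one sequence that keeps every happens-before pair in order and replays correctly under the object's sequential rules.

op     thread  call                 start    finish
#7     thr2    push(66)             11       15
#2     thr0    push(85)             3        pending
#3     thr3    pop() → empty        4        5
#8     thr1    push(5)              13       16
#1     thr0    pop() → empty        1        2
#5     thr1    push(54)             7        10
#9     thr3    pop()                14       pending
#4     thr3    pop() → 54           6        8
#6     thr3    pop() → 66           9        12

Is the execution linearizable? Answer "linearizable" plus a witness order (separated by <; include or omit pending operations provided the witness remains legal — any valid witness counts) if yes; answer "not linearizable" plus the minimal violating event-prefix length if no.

step 1: #1 pop() → empty — stack <>
step 2: #3 pop() → empty — stack <>
step 3: #2 push(85) (pending, included) — stack <85>
step 4: #5 push(54) — stack <85,54>
step 5: #4 pop() → 54 — stack <85>
step 6: #7 push(66) — stack <85,66>
step 7: #6 pop() → 66 — stack <85>
step 8: #8 push(5) — stack <85,5>

linearizable — witness: #1 < #3 < #2 < #5 < #4 < #7 < #6 < #8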